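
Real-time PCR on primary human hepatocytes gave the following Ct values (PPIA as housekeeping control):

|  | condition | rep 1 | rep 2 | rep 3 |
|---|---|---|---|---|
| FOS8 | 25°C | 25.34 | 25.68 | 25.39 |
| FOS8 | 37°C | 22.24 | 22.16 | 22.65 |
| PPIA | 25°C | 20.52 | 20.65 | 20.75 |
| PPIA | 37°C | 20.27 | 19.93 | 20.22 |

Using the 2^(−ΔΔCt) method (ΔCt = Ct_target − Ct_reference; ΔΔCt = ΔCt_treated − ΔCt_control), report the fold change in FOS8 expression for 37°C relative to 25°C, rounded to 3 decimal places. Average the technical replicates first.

6.148

Mean Ct: FOS8 25°C 25.470; FOS8 37°C 22.350; PPIA 25°C 20.640; PPIA 37°C 20.140
ΔCt(25°C) = 25.470 − 20.640 = 4.830
ΔCt(37°C) = 22.350 − 20.140 = 2.210
ΔΔCt = 2.210 − 4.830 = -2.620
Fold change = 2^(−(-2.620)) = 2^2.620 = 6.1475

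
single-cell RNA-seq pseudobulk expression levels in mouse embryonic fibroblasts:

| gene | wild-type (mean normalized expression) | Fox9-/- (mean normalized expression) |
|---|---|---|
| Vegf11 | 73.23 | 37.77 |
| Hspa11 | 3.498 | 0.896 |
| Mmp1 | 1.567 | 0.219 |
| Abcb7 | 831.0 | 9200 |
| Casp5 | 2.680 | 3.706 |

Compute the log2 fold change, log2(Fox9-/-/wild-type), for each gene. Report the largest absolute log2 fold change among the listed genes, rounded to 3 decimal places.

log2(37.77/73.23) = -0.955  (Vegf11)
log2(0.896/3.498) = -1.965  (Hspa11)
log2(0.219/1.567) = -2.839  (Mmp1)
log2(9200/831.0) = 3.469  (Abcb7)
log2(3.706/2.680) = 0.468  (Casp5)
The largest magnitude belongs to Abcb7.

3.469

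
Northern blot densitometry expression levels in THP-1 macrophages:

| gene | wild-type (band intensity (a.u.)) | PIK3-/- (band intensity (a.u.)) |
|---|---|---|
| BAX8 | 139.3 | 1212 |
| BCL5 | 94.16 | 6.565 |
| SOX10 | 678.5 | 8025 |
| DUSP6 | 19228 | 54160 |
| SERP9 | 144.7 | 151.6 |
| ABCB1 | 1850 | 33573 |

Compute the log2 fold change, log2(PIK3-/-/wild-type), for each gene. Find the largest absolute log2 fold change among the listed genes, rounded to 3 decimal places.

log2(1212/139.3) = 3.121  (BAX8)
log2(6.565/94.16) = -3.842  (BCL5)
log2(8025/678.5) = 3.564  (SOX10)
log2(54160/19228) = 1.494  (DUSP6)
log2(151.6/144.7) = 0.067  (SERP9)
log2(33573/1850) = 4.182  (ABCB1)
The largest magnitude belongs to ABCB1.

4.182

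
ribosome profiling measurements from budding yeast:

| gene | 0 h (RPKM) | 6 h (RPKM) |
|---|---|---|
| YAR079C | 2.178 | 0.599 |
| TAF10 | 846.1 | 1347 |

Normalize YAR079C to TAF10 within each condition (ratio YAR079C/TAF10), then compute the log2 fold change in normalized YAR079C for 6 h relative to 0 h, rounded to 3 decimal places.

-2.533

YAR079C/TAF10 (0 h) = 2.178 / 846.1 = 0.0025742
YAR079C/TAF10 (6 h) = 0.599 / 1347 = 0.00044469
Fold change = 0.00044469 / 0.0025742 = 0.1728
log2(0.1728) = -2.5332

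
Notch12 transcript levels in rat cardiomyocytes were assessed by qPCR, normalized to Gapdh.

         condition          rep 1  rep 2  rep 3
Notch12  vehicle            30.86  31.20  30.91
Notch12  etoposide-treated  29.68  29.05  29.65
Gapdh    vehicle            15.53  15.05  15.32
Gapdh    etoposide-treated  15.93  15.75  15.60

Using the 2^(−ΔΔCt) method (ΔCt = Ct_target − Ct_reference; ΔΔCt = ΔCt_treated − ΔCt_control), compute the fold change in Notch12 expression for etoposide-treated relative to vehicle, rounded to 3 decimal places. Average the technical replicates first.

3.972

Mean Ct: Notch12 vehicle 30.990; Notch12 etoposide-treated 29.460; Gapdh vehicle 15.300; Gapdh etoposide-treated 15.760
ΔCt(vehicle) = 30.990 − 15.300 = 15.690
ΔCt(etoposide-treated) = 29.460 − 15.760 = 13.700
ΔΔCt = 13.700 − 15.690 = -1.990
Fold change = 2^(−(-1.990)) = 2^1.990 = 3.9724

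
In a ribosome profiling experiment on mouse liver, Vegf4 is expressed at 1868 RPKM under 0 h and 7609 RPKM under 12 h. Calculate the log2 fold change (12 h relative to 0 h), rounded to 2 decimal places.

2.03

Fold change = 7609 / 1868 = 4.0733
log2(4.0733) = 2.026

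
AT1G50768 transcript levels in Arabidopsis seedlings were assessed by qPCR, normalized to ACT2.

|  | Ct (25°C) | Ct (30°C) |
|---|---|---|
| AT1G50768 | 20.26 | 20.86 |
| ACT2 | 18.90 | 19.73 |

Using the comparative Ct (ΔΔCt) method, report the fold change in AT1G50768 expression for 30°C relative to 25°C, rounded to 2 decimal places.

ΔCt(25°C) = 20.260 − 18.900 = 1.360
ΔCt(30°C) = 20.860 − 19.730 = 1.130
ΔΔCt = 1.130 − 1.360 = -0.230
Fold change = 2^(−(-0.230)) = 2^0.230 = 1.173

1.17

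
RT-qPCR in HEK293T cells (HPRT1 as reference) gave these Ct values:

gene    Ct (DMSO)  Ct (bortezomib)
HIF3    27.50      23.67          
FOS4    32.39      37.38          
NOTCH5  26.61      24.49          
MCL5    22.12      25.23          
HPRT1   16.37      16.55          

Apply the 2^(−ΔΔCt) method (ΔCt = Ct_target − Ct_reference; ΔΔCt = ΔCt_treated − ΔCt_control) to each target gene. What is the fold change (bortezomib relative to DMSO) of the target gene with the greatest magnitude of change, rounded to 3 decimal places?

0.036

HIF3: ΔΔCt = (23.67−16.55) − (27.50−16.37) = 7.12 − 11.13 = -4.01; fold change = 2^4.01 = 16.111
FOS4: ΔΔCt = (37.38−16.55) − (32.39−16.37) = 20.83 − 16.02 = 4.81; fold change = 2^-4.81 = 0.036
NOTCH5: ΔΔCt = (24.49−16.55) − (26.61−16.37) = 7.94 − 10.24 = -2.30; fold change = 2^2.30 = 4.925
MCL5: ΔΔCt = (25.23−16.55) − (22.12−16.37) = 8.68 − 5.75 = 2.93; fold change = 2^-2.93 = 0.131
FOS4 has the largest |ΔΔCt| = 4.81.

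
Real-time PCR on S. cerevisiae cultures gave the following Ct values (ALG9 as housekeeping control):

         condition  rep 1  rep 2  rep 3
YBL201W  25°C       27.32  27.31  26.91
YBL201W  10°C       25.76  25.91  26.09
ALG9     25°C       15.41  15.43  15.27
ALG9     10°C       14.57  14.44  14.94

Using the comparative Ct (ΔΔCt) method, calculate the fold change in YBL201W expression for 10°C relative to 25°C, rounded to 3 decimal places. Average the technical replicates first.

1.454

Mean Ct: YBL201W 25°C 27.180; YBL201W 10°C 25.920; ALG9 25°C 15.370; ALG9 10°C 14.650
ΔCt(25°C) = 27.180 − 15.370 = 11.810
ΔCt(10°C) = 25.920 − 14.650 = 11.270
ΔΔCt = 11.270 − 11.810 = -0.540
Fold change = 2^(−(-0.540)) = 2^0.540 = 1.4540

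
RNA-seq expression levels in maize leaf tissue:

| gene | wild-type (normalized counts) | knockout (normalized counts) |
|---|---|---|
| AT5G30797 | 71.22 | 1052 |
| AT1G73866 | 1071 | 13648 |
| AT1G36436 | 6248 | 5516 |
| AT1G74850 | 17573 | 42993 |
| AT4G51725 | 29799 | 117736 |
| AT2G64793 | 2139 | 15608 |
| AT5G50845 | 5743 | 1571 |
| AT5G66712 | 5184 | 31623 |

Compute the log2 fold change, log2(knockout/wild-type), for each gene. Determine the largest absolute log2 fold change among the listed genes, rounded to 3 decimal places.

log2(1052/71.22) = 3.885  (AT5G30797)
log2(13648/1071) = 3.672  (AT1G73866)
log2(5516/6248) = -0.180  (AT1G36436)
log2(42993/17573) = 1.291  (AT1G74850)
log2(117736/29799) = 1.982  (AT4G51725)
log2(15608/2139) = 2.867  (AT2G64793)
log2(1571/5743) = -1.870  (AT5G50845)
log2(31623/5184) = 2.609  (AT5G66712)
The largest magnitude belongs to AT5G30797.

3.885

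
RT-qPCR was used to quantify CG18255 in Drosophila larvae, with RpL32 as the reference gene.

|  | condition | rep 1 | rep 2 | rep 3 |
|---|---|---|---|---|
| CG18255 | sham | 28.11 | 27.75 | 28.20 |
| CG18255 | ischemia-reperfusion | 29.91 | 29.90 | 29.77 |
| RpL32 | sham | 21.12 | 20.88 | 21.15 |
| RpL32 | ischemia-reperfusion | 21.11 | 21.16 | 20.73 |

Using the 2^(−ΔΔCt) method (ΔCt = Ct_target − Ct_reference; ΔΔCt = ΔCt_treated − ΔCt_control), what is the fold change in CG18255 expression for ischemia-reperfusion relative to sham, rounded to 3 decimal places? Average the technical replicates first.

Mean Ct: CG18255 sham 28.020; CG18255 ischemia-reperfusion 29.860; RpL32 sham 21.050; RpL32 ischemia-reperfusion 21.000
ΔCt(sham) = 28.020 − 21.050 = 6.970
ΔCt(ischemia-reperfusion) = 29.860 − 21.000 = 8.860
ΔΔCt = 8.860 − 6.970 = 1.890
Fold change = 2^(−1.890) = 0.2698

0.270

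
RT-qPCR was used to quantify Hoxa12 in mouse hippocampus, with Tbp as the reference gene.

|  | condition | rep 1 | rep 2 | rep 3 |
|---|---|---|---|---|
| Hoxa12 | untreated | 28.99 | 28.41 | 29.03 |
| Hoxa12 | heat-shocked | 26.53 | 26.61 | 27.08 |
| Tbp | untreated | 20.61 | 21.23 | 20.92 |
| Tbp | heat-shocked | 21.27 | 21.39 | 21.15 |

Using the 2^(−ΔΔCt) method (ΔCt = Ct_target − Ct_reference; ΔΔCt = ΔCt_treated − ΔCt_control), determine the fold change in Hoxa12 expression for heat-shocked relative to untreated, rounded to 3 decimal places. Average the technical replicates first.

5.352

Mean Ct: Hoxa12 untreated 28.810; Hoxa12 heat-shocked 26.740; Tbp untreated 20.920; Tbp heat-shocked 21.270
ΔCt(untreated) = 28.810 − 20.920 = 7.890
ΔCt(heat-shocked) = 26.740 − 21.270 = 5.470
ΔΔCt = 5.470 − 7.890 = -2.420
Fold change = 2^(−(-2.420)) = 2^2.420 = 5.3517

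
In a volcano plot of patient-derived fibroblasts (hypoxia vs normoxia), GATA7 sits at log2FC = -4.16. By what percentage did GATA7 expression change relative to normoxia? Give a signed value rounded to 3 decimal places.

Fold change = 2^(-4.16) = 0.0559
Percent change = (FC − 1) × 100% = (0.0559 − 1) × 100 = -94.406%

-94.406%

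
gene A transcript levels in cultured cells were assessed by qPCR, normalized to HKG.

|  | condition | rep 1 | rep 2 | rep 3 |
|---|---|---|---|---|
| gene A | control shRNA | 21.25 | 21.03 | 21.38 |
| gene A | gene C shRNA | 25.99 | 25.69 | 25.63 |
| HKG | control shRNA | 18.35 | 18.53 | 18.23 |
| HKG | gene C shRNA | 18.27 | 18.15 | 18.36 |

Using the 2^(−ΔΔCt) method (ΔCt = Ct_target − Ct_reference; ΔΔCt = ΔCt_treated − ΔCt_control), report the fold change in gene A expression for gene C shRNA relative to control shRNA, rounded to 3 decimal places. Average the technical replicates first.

0.040

Mean Ct: gene A control shRNA 21.220; gene A gene C shRNA 25.770; HKG control shRNA 18.370; HKG gene C shRNA 18.260
ΔCt(control shRNA) = 21.220 − 18.370 = 2.850
ΔCt(gene C shRNA) = 25.770 − 18.260 = 7.510
ΔΔCt = 7.510 − 2.850 = 4.660
Fold change = 2^(−4.660) = 0.0396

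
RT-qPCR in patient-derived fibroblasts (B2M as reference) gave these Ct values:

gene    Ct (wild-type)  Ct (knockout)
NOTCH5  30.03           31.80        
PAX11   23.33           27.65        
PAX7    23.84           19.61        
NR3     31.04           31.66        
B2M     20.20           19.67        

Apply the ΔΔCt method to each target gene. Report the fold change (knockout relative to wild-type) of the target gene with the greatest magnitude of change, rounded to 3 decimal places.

NOTCH5: ΔΔCt = (31.80−19.67) − (30.03−20.20) = 12.13 − 9.83 = 2.30; fold change = 2^-2.30 = 0.203
PAX11: ΔΔCt = (27.65−19.67) − (23.33−20.20) = 7.98 − 3.13 = 4.85; fold change = 2^-4.85 = 0.035
PAX7: ΔΔCt = (19.61−19.67) − (23.84−20.20) = -0.06 − 3.64 = -3.70; fold change = 2^3.70 = 12.996
NR3: ΔΔCt = (31.66−19.67) − (31.04−20.20) = 11.99 − 10.84 = 1.15; fold change = 2^-1.15 = 0.451
PAX11 has the largest |ΔΔCt| = 4.85.

0.035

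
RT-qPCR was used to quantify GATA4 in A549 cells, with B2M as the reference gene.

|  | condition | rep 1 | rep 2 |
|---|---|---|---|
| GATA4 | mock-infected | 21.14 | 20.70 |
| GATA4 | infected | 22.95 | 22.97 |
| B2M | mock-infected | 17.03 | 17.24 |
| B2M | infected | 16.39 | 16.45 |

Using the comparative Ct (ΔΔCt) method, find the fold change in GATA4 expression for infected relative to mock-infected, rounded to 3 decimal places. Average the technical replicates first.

Mean Ct: GATA4 mock-infected 20.920; GATA4 infected 22.960; B2M mock-infected 17.135; B2M infected 16.420
ΔCt(mock-infected) = 20.920 − 17.135 = 3.785
ΔCt(infected) = 22.960 − 16.420 = 6.540
ΔΔCt = 6.540 − 3.785 = 2.755
Fold change = 2^(−2.755) = 0.1481

0.148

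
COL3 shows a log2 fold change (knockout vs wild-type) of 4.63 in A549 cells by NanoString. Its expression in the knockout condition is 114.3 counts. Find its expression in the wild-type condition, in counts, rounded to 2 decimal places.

4.62

Fold change = 2^(4.63) = 24.7610
wild-type expression = 114.3 / 24.7610 = 4.62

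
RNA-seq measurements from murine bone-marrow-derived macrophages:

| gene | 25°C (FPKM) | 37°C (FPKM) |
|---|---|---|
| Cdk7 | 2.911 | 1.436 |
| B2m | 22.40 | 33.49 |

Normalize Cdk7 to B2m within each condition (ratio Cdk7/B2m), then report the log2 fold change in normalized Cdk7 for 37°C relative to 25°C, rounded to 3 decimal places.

-1.600

Cdk7/B2m (25°C) = 2.911 / 22.40 = 0.12996
Cdk7/B2m (37°C) = 1.436 / 33.49 = 0.042878
Fold change = 0.042878 / 0.12996 = 0.3299
log2(0.3299) = -1.5997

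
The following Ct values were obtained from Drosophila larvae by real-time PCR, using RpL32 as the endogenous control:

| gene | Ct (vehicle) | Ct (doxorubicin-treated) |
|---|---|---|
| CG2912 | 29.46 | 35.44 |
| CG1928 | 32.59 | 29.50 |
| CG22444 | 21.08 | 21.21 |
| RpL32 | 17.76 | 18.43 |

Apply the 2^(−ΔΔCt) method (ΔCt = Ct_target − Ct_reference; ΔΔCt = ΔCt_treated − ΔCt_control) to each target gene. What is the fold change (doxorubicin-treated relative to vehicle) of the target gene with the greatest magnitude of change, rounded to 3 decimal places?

CG2912: ΔΔCt = (35.44−18.43) − (29.46−17.76) = 17.01 − 11.70 = 5.31; fold change = 2^-5.31 = 0.025
CG1928: ΔΔCt = (29.50−18.43) − (32.59−17.76) = 11.07 − 14.83 = -3.76; fold change = 2^3.76 = 13.548
CG22444: ΔΔCt = (21.21−18.43) − (21.08−17.76) = 2.78 − 3.32 = -0.54; fold change = 2^0.54 = 1.454
CG2912 has the largest |ΔΔCt| = 5.31.

0.025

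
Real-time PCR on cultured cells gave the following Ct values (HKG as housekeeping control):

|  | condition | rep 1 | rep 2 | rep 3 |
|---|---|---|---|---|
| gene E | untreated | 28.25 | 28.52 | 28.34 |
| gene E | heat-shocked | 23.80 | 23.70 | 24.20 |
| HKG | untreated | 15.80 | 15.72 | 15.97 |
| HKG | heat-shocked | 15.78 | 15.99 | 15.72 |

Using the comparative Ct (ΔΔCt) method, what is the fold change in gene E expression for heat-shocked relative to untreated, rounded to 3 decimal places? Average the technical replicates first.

Mean Ct: gene E untreated 28.370; gene E heat-shocked 23.900; HKG untreated 15.830; HKG heat-shocked 15.830
ΔCt(untreated) = 28.370 − 15.830 = 12.540
ΔCt(heat-shocked) = 23.900 − 15.830 = 8.070
ΔΔCt = 8.070 − 12.540 = -4.470
Fold change = 2^(−(-4.470)) = 2^4.470 = 22.1618

22.162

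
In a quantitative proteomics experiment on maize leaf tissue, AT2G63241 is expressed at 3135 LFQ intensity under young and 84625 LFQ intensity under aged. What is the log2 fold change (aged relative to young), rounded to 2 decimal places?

Fold change = 84625 / 3135 = 26.9936
log2(26.9936) = 4.755

4.75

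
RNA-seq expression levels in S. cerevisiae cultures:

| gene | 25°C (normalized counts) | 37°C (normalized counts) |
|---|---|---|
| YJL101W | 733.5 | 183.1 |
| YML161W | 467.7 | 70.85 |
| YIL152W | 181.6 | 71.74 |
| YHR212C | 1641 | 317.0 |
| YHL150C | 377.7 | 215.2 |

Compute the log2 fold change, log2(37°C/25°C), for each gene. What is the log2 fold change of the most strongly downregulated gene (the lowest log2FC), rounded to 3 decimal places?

-2.723

log2(183.1/733.5) = -2.002  (YJL101W)
log2(70.85/467.7) = -2.723  (YML161W)
log2(71.74/181.6) = -1.340  (YIL152W)
log2(317.0/1641) = -2.372  (YHR212C)
log2(215.2/377.7) = -0.812  (YHL150C)
YML161W is most strongly downregulated.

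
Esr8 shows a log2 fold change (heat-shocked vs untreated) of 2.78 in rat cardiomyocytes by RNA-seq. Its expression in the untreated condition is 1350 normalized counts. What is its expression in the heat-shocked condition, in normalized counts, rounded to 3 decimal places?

9272.507

Fold change = 2^(2.78) = 6.8685
heat-shocked expression = 1350 × 6.8685 = 9272.507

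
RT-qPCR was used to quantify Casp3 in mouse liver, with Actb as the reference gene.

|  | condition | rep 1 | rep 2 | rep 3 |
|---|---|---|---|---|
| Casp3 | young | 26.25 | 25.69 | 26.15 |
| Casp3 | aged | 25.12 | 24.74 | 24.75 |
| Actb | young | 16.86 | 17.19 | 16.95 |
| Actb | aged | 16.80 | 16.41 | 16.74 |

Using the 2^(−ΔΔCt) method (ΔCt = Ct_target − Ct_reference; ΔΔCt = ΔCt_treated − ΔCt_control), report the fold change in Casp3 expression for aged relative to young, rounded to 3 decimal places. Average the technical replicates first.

Mean Ct: Casp3 young 26.030; Casp3 aged 24.870; Actb young 17.000; Actb aged 16.650
ΔCt(young) = 26.030 − 17.000 = 9.030
ΔCt(aged) = 24.870 − 16.650 = 8.220
ΔΔCt = 8.220 − 9.030 = -0.810
Fold change = 2^(−(-0.810)) = 2^0.810 = 1.7532

1.753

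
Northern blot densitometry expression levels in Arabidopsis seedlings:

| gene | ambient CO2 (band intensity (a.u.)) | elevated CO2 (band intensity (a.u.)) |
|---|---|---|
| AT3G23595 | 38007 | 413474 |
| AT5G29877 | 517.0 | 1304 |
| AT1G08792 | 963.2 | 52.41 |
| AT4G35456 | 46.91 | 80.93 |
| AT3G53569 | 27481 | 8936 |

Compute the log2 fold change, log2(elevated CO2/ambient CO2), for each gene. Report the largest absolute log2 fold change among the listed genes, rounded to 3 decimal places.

4.200

log2(413474/38007) = 3.443  (AT3G23595)
log2(1304/517.0) = 1.335  (AT5G29877)
log2(52.41/963.2) = -4.200  (AT1G08792)
log2(80.93/46.91) = 0.787  (AT4G35456)
log2(8936/27481) = -1.621  (AT3G53569)
The largest magnitude belongs to AT1G08792.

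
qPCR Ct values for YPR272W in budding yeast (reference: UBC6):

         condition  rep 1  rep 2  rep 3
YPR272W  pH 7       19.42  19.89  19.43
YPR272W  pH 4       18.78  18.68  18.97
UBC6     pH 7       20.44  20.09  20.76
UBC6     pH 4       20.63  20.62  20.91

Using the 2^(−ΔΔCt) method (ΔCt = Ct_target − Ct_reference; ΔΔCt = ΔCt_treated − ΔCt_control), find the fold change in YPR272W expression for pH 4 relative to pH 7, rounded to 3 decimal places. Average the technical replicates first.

2.085

Mean Ct: YPR272W pH 7 19.580; YPR272W pH 4 18.810; UBC6 pH 7 20.430; UBC6 pH 4 20.720
ΔCt(pH 7) = 19.580 − 20.430 = -0.850
ΔCt(pH 4) = 18.810 − 20.720 = -1.910
ΔΔCt = -1.910 − (-0.850) = -1.060
Fold change = 2^(−(-1.060)) = 2^1.060 = 2.0849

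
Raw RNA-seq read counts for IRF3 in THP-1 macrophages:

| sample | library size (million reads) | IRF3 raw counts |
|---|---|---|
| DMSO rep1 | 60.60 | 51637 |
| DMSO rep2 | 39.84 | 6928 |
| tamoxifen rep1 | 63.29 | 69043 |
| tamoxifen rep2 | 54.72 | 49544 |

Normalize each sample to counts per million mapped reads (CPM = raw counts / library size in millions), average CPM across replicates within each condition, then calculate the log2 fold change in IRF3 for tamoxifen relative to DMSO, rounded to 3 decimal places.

CPM(DMSO rep1) = 51637 / 60.60 = 852.0957
CPM(DMSO rep2) = 6928 / 39.84 = 173.8956
CPM(tamoxifen rep1) = 69043 / 63.29 = 1090.8990
CPM(tamoxifen rep2) = 49544 / 54.72 = 905.4094
mean CPM(DMSO) = 512.9956; mean CPM(tamoxifen) = 998.1542
Fold change = 998.1542 / 512.9956 = 1.94574
log2(1.94574) = 0.9603

0.960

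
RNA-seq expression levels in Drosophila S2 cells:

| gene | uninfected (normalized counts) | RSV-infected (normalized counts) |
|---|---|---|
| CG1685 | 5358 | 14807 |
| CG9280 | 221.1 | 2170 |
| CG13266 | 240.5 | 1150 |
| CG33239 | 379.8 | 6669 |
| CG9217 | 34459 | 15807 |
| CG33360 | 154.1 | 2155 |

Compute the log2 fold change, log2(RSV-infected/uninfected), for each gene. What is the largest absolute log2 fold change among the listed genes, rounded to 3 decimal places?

4.134

log2(14807/5358) = 1.467  (CG1685)
log2(2170/221.1) = 3.295  (CG9280)
log2(1150/240.5) = 2.258  (CG13266)
log2(6669/379.8) = 4.134  (CG33239)
log2(15807/34459) = -1.124  (CG9217)
log2(2155/154.1) = 3.806  (CG33360)
The largest magnitude belongs to CG33239.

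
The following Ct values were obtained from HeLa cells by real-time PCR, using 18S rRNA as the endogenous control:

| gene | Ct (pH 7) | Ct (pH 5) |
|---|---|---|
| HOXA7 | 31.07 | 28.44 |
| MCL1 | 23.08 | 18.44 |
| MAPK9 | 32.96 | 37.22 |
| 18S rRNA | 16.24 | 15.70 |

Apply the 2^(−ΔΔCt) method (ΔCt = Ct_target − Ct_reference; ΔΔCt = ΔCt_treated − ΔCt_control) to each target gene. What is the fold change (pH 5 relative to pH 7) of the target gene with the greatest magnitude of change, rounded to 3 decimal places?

HOXA7: ΔΔCt = (28.44−15.70) − (31.07−16.24) = 12.74 − 14.83 = -2.09; fold change = 2^2.09 = 4.257
MCL1: ΔΔCt = (18.44−15.70) − (23.08−16.24) = 2.74 − 6.84 = -4.10; fold change = 2^4.10 = 17.148
MAPK9: ΔΔCt = (37.22−15.70) − (32.96−16.24) = 21.52 − 16.72 = 4.80; fold change = 2^-4.80 = 0.036
MAPK9 has the largest |ΔΔCt| = 4.80.

0.036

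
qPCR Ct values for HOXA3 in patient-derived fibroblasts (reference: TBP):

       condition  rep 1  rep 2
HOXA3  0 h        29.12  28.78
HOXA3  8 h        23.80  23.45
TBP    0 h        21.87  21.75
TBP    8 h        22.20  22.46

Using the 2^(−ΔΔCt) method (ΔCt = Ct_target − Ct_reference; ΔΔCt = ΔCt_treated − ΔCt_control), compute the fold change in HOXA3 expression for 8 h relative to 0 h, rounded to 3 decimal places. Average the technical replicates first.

Mean Ct: HOXA3 0 h 28.950; HOXA3 8 h 23.625; TBP 0 h 21.810; TBP 8 h 22.330
ΔCt(0 h) = 28.950 − 21.810 = 7.140
ΔCt(8 h) = 23.625 − 22.330 = 1.295
ΔΔCt = 1.295 − 7.140 = -5.845
Fold change = 2^(−(-5.845)) = 2^5.845 = 57.4805

57.480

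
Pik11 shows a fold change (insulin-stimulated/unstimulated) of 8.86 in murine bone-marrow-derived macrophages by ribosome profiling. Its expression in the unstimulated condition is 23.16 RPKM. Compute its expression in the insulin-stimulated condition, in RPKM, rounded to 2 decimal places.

insulin-stimulated expression = 23.16 × 8.86 = 205.20

205.20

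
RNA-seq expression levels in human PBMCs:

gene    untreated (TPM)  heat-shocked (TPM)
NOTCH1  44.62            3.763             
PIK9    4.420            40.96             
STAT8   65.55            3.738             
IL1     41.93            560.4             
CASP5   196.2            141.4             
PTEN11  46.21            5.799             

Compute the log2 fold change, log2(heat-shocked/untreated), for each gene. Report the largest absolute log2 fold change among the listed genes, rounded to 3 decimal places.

log2(3.763/44.62) = -3.568  (NOTCH1)
log2(40.96/4.420) = 3.212  (PIK9)
log2(3.738/65.55) = -4.132  (STAT8)
log2(560.4/41.93) = 3.740  (IL1)
log2(141.4/196.2) = -0.473  (CASP5)
log2(5.799/46.21) = -2.994  (PTEN11)
The largest magnitude belongs to STAT8.

4.132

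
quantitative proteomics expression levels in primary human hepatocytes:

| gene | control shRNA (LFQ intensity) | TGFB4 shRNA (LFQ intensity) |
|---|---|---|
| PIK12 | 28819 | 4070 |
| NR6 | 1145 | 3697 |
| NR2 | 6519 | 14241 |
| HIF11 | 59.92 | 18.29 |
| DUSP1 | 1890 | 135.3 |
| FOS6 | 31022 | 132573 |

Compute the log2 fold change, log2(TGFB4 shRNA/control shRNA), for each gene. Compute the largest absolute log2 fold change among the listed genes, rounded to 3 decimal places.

3.804

log2(4070/28819) = -2.824  (PIK12)
log2(3697/1145) = 1.691  (NR6)
log2(14241/6519) = 1.127  (NR2)
log2(18.29/59.92) = -1.712  (HIF11)
log2(135.3/1890) = -3.804  (DUSP1)
log2(132573/31022) = 2.095  (FOS6)
The largest magnitude belongs to DUSP1.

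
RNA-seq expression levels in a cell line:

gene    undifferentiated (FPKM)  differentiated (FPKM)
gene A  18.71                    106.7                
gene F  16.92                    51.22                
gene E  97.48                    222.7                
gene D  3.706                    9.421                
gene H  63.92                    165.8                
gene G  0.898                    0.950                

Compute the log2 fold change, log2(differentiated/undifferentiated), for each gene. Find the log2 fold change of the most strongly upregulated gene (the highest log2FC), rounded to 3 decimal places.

log2(106.7/18.71) = 2.512  (gene A)
log2(51.22/16.92) = 1.598  (gene F)
log2(222.7/97.48) = 1.192  (gene E)
log2(9.421/3.706) = 1.346  (gene D)
log2(165.8/63.92) = 1.375  (gene H)
log2(0.950/0.898) = 0.081  (gene G)
gene A is most strongly upregulated.

2.512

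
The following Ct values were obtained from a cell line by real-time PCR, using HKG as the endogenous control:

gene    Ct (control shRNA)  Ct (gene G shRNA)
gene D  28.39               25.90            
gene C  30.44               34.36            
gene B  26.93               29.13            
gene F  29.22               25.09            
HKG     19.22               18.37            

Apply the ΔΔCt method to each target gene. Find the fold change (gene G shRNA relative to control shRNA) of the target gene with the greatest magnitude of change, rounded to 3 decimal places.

0.037

gene D: ΔΔCt = (25.90−18.37) − (28.39−19.22) = 7.53 − 9.17 = -1.64; fold change = 2^1.64 = 3.117
gene C: ΔΔCt = (34.36−18.37) − (30.44−19.22) = 15.99 − 11.22 = 4.77; fold change = 2^-4.77 = 0.037
gene B: ΔΔCt = (29.13−18.37) − (26.93−19.22) = 10.76 − 7.71 = 3.05; fold change = 2^-3.05 = 0.121
gene F: ΔΔCt = (25.09−18.37) − (29.22−19.22) = 6.72 − 10.00 = -3.28; fold change = 2^3.28 = 9.714
gene C has the largest |ΔΔCt| = 4.77.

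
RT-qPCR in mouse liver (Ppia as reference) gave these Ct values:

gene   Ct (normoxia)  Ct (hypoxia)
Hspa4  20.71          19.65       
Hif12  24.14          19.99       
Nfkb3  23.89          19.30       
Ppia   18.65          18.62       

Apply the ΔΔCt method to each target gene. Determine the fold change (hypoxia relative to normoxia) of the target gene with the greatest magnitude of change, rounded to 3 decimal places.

23.588

Hspa4: ΔΔCt = (19.65−18.62) − (20.71−18.65) = 1.03 − 2.06 = -1.03; fold change = 2^1.03 = 2.042
Hif12: ΔΔCt = (19.99−18.62) − (24.14−18.65) = 1.37 − 5.49 = -4.12; fold change = 2^4.12 = 17.388
Nfkb3: ΔΔCt = (19.30−18.62) − (23.89−18.65) = 0.68 − 5.24 = -4.56; fold change = 2^4.56 = 23.588
Nfkb3 has the largest |ΔΔCt| = 4.56.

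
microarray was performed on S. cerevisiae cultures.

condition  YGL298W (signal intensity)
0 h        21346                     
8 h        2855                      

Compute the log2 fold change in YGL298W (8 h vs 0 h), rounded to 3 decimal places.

-2.902

Fold change = 2855 / 21346 = 0.1337
log2(0.1337) = -2.9024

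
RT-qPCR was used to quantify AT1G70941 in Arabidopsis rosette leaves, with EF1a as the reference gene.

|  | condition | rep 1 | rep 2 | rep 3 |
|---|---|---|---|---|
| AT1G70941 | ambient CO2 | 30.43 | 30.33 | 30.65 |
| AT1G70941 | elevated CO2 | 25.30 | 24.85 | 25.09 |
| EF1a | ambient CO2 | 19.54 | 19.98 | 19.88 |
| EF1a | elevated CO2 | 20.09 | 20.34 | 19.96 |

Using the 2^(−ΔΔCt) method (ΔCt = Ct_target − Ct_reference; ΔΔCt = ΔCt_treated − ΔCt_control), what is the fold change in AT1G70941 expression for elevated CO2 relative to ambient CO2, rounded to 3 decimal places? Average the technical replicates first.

52.710

Mean Ct: AT1G70941 ambient CO2 30.470; AT1G70941 elevated CO2 25.080; EF1a ambient CO2 19.800; EF1a elevated CO2 20.130
ΔCt(ambient CO2) = 30.470 − 19.800 = 10.670
ΔCt(elevated CO2) = 25.080 − 20.130 = 4.950
ΔΔCt = 4.950 − 10.670 = -5.720
Fold change = 2^(−(-5.720)) = 2^5.720 = 52.7098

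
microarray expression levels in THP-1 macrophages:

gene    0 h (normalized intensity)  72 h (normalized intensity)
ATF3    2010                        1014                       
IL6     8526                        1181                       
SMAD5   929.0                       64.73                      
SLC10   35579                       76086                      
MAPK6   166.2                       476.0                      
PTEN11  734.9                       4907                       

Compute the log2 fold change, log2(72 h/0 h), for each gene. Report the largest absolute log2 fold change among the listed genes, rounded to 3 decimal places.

log2(1014/2010) = -0.987  (ATF3)
log2(1181/8526) = -2.852  (IL6)
log2(64.73/929.0) = -3.843  (SMAD5)
log2(76086/35579) = 1.097  (SLC10)
log2(476.0/166.2) = 1.518  (MAPK6)
log2(4907/734.9) = 2.739  (PTEN11)
The largest magnitude belongs to SMAD5.

3.843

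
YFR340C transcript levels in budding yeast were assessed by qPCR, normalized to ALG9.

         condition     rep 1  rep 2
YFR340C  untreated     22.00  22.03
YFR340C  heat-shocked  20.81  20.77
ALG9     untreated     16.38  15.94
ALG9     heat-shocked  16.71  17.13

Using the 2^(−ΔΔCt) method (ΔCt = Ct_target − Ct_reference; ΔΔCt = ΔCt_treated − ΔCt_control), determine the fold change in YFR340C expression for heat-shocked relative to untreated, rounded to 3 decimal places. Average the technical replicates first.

Mean Ct: YFR340C untreated 22.015; YFR340C heat-shocked 20.790; ALG9 untreated 16.160; ALG9 heat-shocked 16.920
ΔCt(untreated) = 22.015 − 16.160 = 5.855
ΔCt(heat-shocked) = 20.790 − 16.920 = 3.870
ΔΔCt = 3.870 − 5.855 = -1.985
Fold change = 2^(−(-1.985)) = 2^1.985 = 3.9586

3.959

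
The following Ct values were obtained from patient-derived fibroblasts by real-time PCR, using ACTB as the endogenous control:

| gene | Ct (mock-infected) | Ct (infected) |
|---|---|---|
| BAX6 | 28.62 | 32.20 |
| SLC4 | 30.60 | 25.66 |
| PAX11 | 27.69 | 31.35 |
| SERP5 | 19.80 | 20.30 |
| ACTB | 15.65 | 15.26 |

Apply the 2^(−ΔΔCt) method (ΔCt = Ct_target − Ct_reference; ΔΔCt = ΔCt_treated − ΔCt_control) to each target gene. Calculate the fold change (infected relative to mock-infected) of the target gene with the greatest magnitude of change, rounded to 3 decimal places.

BAX6: ΔΔCt = (32.20−15.26) − (28.62−15.65) = 16.94 − 12.97 = 3.97; fold change = 2^-3.97 = 0.064
SLC4: ΔΔCt = (25.66−15.26) − (30.60−15.65) = 10.40 − 14.95 = -4.55; fold change = 2^4.55 = 23.425
PAX11: ΔΔCt = (31.35−15.26) − (27.69−15.65) = 16.09 − 12.04 = 4.05; fold change = 2^-4.05 = 0.060
SERP5: ΔΔCt = (20.30−15.26) − (19.80−15.65) = 5.04 − 4.15 = 0.89; fold change = 2^-0.89 = 0.540
SLC4 has the largest |ΔΔCt| = 4.55.

23.425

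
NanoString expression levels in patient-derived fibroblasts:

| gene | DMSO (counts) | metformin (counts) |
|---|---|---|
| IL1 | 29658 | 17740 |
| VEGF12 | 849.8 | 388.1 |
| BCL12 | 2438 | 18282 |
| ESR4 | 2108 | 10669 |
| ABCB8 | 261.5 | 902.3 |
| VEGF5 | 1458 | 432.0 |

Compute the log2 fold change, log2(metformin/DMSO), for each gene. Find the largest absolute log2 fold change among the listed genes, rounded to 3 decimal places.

2.907

log2(17740/29658) = -0.741  (IL1)
log2(388.1/849.8) = -1.131  (VEGF12)
log2(18282/2438) = 2.907  (BCL12)
log2(10669/2108) = 2.339  (ESR4)
log2(902.3/261.5) = 1.787  (ABCB8)
log2(432.0/1458) = -1.755  (VEGF5)
The largest magnitude belongs to BCL12.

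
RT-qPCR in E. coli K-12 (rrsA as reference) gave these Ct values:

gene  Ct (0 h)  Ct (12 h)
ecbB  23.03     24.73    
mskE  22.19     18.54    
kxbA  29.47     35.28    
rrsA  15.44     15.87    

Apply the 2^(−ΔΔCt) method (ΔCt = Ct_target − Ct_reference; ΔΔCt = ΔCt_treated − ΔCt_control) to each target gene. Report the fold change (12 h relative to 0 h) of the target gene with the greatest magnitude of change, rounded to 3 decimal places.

ecbB: ΔΔCt = (24.73−15.87) − (23.03−15.44) = 8.86 − 7.59 = 1.27; fold change = 2^-1.27 = 0.415
mskE: ΔΔCt = (18.54−15.87) − (22.19−15.44) = 2.67 − 6.75 = -4.08; fold change = 2^4.08 = 16.912
kxbA: ΔΔCt = (35.28−15.87) − (29.47−15.44) = 19.41 − 14.03 = 5.38; fold change = 2^-5.38 = 0.024
kxbA has the largest |ΔΔCt| = 5.38.

0.024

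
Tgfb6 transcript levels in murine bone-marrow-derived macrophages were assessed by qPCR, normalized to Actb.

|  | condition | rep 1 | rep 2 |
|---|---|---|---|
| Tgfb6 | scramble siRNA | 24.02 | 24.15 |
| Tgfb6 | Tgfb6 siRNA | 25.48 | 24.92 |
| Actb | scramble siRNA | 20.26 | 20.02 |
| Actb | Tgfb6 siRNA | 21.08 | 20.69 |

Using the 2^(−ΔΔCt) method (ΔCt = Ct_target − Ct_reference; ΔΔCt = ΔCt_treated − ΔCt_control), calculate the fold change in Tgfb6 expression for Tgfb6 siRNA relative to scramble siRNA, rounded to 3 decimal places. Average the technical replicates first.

Mean Ct: Tgfb6 scramble siRNA 24.085; Tgfb6 Tgfb6 siRNA 25.200; Actb scramble siRNA 20.140; Actb Tgfb6 siRNA 20.885
ΔCt(scramble siRNA) = 24.085 − 20.140 = 3.945
ΔCt(Tgfb6 siRNA) = 25.200 − 20.885 = 4.315
ΔΔCt = 4.315 − 3.945 = 0.370
Fold change = 2^(−0.370) = 0.7738

0.774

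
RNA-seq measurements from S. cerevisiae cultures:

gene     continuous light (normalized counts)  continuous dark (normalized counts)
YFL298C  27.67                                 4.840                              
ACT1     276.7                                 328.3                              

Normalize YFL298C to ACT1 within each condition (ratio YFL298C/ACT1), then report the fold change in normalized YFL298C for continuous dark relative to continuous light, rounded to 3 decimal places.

YFL298C/ACT1 (continuous light) = 27.67 / 276.7 = 0.1
YFL298C/ACT1 (continuous dark) = 4.840 / 328.3 = 0.014743
Fold change = 0.014743 / 0.1 = 0.1474

0.147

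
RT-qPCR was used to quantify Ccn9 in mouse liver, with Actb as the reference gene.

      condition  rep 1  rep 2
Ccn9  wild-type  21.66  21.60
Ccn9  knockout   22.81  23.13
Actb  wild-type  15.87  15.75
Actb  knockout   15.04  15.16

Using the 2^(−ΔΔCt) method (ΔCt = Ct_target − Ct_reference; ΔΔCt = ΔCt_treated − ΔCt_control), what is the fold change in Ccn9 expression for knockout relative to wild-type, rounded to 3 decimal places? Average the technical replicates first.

Mean Ct: Ccn9 wild-type 21.630; Ccn9 knockout 22.970; Actb wild-type 15.810; Actb knockout 15.100
ΔCt(wild-type) = 21.630 − 15.810 = 5.820
ΔCt(knockout) = 22.970 − 15.100 = 7.870
ΔΔCt = 7.870 − 5.820 = 2.050
Fold change = 2^(−2.050) = 0.2415

0.241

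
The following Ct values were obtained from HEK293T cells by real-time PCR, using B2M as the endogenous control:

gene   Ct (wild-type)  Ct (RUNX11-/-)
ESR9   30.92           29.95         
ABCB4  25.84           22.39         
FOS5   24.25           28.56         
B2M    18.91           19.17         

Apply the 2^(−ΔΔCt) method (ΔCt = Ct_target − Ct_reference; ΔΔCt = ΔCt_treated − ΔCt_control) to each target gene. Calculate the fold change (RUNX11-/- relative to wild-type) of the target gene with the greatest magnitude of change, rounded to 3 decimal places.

ESR9: ΔΔCt = (29.95−19.17) − (30.92−18.91) = 10.78 − 12.01 = -1.23; fold change = 2^1.23 = 2.346
ABCB4: ΔΔCt = (22.39−19.17) − (25.84−18.91) = 3.22 − 6.93 = -3.71; fold change = 2^3.71 = 13.086
FOS5: ΔΔCt = (28.56−19.17) − (24.25−18.91) = 9.39 − 5.34 = 4.05; fold change = 2^-4.05 = 0.060
FOS5 has the largest |ΔΔCt| = 4.05.

0.060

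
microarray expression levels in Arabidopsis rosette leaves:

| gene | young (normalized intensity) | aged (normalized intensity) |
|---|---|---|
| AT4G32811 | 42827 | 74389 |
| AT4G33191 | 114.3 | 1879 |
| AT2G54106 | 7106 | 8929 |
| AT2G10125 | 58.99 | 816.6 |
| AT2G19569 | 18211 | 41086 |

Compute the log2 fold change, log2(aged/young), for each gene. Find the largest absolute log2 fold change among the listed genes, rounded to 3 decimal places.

log2(74389/42827) = 0.797  (AT4G32811)
log2(1879/114.3) = 4.039  (AT4G33191)
log2(8929/7106) = 0.329  (AT2G54106)
log2(816.6/58.99) = 3.791  (AT2G10125)
log2(41086/18211) = 1.174  (AT2G19569)
The largest magnitude belongs to AT4G33191.

4.039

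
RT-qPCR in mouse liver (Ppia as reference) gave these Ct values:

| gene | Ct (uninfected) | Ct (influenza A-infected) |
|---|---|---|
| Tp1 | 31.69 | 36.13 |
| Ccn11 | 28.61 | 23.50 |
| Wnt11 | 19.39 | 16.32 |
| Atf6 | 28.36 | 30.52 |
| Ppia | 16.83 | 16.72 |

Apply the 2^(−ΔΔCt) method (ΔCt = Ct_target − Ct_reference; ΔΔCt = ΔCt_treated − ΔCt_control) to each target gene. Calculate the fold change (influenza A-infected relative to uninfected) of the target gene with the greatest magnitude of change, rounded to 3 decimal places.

Tp1: ΔΔCt = (36.13−16.72) − (31.69−16.83) = 19.41 − 14.86 = 4.55; fold change = 2^-4.55 = 0.043
Ccn11: ΔΔCt = (23.50−16.72) − (28.61−16.83) = 6.78 − 11.78 = -5.00; fold change = 2^5.00 = 32.000
Wnt11: ΔΔCt = (16.32−16.72) − (19.39−16.83) = -0.40 − 2.56 = -2.96; fold change = 2^2.96 = 7.781
Atf6: ΔΔCt = (30.52−16.72) − (28.36−16.83) = 13.80 − 11.53 = 2.27; fold change = 2^-2.27 = 0.207
Ccn11 has the largest |ΔΔCt| = 5.00.

32.000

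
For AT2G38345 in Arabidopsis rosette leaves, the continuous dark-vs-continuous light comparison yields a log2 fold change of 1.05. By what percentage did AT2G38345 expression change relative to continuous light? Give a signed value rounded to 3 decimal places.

Fold change = 2^(1.05) = 2.0705
Percent change = (FC − 1) × 100% = (2.0705 − 1) × 100 = 107.053%

107.053%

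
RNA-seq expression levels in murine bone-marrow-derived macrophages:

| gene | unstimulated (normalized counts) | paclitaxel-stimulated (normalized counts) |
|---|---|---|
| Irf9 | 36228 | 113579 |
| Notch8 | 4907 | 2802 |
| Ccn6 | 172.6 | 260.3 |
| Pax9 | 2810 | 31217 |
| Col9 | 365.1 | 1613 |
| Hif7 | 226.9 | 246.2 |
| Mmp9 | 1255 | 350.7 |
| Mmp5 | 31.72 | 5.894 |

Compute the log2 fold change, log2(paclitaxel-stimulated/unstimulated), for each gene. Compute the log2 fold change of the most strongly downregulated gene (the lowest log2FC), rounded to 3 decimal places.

log2(113579/36228) = 1.649  (Irf9)
log2(2802/4907) = -0.808  (Notch8)
log2(260.3/172.6) = 0.593  (Ccn6)
log2(31217/2810) = 3.474  (Pax9)
log2(1613/365.1) = 2.143  (Col9)
log2(246.2/226.9) = 0.118  (Hif7)
log2(350.7/1255) = -1.839  (Mmp9)
log2(5.894/31.72) = -2.428  (Mmp5)
Mmp5 is most strongly downregulated.

-2.428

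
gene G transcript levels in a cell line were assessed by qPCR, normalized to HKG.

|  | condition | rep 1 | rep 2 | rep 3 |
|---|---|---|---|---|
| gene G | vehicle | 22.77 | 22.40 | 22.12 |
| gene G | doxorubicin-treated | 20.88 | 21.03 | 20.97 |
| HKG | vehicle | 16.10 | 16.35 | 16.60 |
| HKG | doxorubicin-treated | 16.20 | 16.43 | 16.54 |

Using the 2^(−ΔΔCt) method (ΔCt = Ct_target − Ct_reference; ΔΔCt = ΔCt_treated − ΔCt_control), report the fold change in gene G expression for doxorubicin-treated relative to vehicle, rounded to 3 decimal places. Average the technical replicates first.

2.848

Mean Ct: gene G vehicle 22.430; gene G doxorubicin-treated 20.960; HKG vehicle 16.350; HKG doxorubicin-treated 16.390
ΔCt(vehicle) = 22.430 − 16.350 = 6.080
ΔCt(doxorubicin-treated) = 20.960 − 16.390 = 4.570
ΔΔCt = 4.570 − 6.080 = -1.510
Fold change = 2^(−(-1.510)) = 2^1.510 = 2.8481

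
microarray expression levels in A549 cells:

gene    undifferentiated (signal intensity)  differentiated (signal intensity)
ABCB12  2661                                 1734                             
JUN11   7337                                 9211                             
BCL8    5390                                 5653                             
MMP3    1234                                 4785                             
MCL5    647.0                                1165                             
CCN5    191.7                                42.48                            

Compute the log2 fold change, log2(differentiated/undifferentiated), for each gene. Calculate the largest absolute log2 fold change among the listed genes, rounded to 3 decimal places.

2.174

log2(1734/2661) = -0.618  (ABCB12)
log2(9211/7337) = 0.328  (JUN11)
log2(5653/5390) = 0.069  (BCL8)
log2(4785/1234) = 1.955  (MMP3)
log2(1165/647.0) = 0.848  (MCL5)
log2(42.48/191.7) = -2.174  (CCN5)
The largest magnitude belongs to CCN5.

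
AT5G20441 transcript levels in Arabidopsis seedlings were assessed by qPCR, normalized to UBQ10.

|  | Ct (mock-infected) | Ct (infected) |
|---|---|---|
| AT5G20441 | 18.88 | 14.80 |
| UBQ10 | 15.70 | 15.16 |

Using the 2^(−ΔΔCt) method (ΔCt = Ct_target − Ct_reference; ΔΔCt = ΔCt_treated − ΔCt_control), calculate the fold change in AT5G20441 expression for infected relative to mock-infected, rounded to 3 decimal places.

ΔCt(mock-infected) = 18.880 − 15.700 = 3.180
ΔCt(infected) = 14.800 − 15.160 = -0.360
ΔΔCt = -0.360 − 3.180 = -3.540
Fold change = 2^(−(-3.540)) = 2^3.540 = 11.6318

11.632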